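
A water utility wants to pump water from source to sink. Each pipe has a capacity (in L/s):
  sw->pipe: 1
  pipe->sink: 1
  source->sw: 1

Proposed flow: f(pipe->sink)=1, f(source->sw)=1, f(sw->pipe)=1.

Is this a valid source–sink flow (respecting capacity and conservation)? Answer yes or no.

Yes

Every edge has 0 ≤ f(e) ≤ cap(e).
At each intermediate node, inflow equals outflow.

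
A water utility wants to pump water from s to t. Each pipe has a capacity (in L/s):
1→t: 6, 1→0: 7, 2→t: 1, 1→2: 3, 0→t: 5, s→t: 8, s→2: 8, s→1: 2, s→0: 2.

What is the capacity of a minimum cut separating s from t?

13

Max flow = 13 (via 4 augmenting paths).
In the residual at optimum, the set reachable from s is {2, s}.
Cut edges: s→1 (cap 2), s→0 (cap 2), s→t (cap 8), 2→t (cap 1). Sum = 13.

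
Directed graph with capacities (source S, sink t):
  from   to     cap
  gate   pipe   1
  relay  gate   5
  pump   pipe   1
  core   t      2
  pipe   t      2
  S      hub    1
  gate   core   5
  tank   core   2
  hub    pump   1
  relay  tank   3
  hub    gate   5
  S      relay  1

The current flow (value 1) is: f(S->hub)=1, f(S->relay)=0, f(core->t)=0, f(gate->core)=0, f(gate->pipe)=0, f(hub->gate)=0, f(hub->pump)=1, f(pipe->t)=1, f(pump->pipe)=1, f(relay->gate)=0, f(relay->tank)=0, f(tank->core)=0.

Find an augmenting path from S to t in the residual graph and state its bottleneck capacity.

S->relay->gate->pipe->t, bottleneck 1

Residual along S->relay->gate->pipe->t: S->relay: 1, relay->gate: 5, gate->pipe: 1, pipe->t: 1.
Bottleneck = min = 1.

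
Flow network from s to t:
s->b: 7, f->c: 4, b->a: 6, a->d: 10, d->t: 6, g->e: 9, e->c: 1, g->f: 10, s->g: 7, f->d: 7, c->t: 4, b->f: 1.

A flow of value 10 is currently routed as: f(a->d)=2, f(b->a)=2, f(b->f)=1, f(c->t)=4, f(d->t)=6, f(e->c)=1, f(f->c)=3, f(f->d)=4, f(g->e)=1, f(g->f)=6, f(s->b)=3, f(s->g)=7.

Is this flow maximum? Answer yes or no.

Residual reachable from s: {a, b, c, d, e, f, g, s}; t is not reachable.
Saturated cut: c->t, d->t with total capacity 10 = current flow value. Flow is maximum.

Yes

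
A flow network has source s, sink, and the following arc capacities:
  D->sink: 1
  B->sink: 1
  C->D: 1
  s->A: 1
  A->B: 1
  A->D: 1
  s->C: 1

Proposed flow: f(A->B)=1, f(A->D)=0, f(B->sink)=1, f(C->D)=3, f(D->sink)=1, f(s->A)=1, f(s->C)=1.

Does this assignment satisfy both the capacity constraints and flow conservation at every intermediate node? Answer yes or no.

Capacity violated on C->D: flow 3 > capacity 1.

No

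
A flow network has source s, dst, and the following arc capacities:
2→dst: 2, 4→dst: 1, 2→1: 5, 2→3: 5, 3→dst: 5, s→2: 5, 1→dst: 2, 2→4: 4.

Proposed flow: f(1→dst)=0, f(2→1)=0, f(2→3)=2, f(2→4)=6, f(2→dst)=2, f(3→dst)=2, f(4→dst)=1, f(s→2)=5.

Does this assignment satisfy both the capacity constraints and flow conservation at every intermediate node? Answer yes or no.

Capacity violated on 2→4: flow 6 > capacity 4.

No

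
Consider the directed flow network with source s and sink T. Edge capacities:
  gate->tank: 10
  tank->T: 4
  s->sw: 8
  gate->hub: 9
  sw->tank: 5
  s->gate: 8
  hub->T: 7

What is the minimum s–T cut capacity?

Max flow = 11 (via 2 augmenting paths).
In the residual at optimum, the set reachable from s is {gate, hub, s, sw, tank}.
Cut edges: tank->T (cap 4), hub->T (cap 7). Sum = 11.

11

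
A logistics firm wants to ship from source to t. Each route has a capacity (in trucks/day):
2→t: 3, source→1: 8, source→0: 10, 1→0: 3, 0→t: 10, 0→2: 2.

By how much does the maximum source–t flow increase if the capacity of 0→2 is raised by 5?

1

Original max flow = 12.
After raising cap(0→2), augmenting paths through that edge carry 1 more unit.
New max flow = 13. Increase = 1.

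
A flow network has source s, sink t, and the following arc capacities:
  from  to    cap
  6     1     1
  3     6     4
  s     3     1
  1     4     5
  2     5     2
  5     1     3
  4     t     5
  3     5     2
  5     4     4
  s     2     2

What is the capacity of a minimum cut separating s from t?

3

Max flow = 3 (via 2 augmenting paths).
In the residual at optimum, the set reachable from s is {s}.
Cut edges: s→2 (cap 2), s→3 (cap 1). Sum = 3.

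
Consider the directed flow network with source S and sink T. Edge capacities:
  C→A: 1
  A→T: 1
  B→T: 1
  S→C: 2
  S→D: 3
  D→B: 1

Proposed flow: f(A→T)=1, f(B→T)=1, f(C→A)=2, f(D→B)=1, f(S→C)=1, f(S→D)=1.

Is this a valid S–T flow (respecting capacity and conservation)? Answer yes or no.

Capacity violated on C→A: flow 2 > capacity 1.

No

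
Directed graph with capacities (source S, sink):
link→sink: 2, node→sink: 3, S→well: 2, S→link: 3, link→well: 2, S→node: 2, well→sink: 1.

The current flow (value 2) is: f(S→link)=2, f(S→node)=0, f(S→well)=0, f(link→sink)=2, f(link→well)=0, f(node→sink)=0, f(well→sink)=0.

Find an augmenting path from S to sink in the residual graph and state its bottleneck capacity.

S→node→sink, bottleneck 2

Residual along S→node→sink: S→node: 2, node→sink: 3.
Bottleneck = min = 2.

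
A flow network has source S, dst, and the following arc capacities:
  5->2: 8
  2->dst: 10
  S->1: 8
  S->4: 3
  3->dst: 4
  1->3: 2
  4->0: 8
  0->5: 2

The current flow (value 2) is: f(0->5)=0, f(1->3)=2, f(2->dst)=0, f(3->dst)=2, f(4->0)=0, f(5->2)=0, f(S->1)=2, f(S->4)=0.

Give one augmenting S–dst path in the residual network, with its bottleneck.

S->4->0->5->2->dst, bottleneck 2

Residual along S->4->0->5->2->dst: S->4: 3, 4->0: 8, 0->5: 2, 5->2: 8, 2->dst: 10.
Bottleneck = min = 2.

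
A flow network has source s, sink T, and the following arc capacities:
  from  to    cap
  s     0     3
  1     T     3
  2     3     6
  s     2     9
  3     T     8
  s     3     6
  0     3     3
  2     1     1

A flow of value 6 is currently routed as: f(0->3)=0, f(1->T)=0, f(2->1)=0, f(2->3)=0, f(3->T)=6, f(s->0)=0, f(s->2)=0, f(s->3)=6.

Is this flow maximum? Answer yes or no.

No

Residual path s->2->1->T has bottleneck 1 > 0.
Pushing 1 along it raises the flow to 7, so the given flow is not maximum.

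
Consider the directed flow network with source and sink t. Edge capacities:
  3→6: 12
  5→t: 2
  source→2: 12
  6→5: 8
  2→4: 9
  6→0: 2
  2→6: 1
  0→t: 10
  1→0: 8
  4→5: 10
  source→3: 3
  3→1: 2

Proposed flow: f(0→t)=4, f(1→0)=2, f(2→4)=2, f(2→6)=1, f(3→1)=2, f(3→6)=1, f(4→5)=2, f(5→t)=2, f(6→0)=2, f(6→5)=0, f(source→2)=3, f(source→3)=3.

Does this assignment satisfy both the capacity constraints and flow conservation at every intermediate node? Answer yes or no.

Yes

Every edge has 0 ≤ f(e) ≤ cap(e).
At each intermediate node, inflow equals outflow.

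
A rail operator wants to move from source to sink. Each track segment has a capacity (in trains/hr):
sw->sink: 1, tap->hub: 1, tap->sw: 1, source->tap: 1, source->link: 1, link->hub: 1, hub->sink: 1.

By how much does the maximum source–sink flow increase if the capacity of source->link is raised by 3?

Original max flow = 2.
Even with extra capacity on source->link, another cut of capacity 2 remains binding.
New max flow = 2. Increase = 0.

0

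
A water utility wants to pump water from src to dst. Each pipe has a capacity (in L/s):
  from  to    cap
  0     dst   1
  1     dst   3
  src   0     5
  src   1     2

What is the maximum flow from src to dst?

Augment src→0→dst: bottleneck 1. Total 1.
Augment src→1→dst: bottleneck 2. Total 3.
No augmenting path remains in the residual graph.

3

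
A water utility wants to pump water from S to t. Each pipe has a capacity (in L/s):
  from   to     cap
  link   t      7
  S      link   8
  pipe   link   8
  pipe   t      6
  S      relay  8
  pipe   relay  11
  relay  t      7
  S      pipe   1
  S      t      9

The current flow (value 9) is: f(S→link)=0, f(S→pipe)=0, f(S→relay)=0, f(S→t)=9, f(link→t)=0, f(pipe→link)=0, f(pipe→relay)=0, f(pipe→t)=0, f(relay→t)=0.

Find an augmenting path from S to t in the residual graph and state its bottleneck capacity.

Residual along S→pipe→t: S→pipe: 1, pipe→t: 6.
Bottleneck = min = 1.

S→pipe→t, bottleneck 1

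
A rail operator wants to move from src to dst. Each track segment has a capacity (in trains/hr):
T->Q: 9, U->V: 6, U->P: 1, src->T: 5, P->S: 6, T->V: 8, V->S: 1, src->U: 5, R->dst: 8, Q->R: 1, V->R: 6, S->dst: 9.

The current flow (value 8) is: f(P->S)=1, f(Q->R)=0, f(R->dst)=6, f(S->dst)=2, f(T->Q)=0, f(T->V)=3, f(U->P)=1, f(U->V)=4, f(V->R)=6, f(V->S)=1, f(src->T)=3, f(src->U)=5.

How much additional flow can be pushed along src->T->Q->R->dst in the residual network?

1

Residual capacities along the path: src->T: 2, T->Q: 9, Q->R: 1, R->dst: 2.
Minimum is 1.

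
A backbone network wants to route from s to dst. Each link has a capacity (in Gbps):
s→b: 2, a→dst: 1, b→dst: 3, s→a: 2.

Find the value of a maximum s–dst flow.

Augment s→a→dst: bottleneck 1. Total 1.
Augment s→b→dst: bottleneck 2. Total 3.
No augmenting path remains in the residual graph.

3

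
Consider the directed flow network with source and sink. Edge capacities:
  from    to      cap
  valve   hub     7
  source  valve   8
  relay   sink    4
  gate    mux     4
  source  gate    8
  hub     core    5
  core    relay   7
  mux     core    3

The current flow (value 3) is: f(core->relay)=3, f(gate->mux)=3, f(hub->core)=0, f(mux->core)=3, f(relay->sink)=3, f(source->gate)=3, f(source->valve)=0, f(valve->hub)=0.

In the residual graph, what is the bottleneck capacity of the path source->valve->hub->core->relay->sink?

1

Residual capacities along the path: source->valve: 8, valve->hub: 7, hub->core: 5, core->relay: 4, relay->sink: 1.
Minimum is 1.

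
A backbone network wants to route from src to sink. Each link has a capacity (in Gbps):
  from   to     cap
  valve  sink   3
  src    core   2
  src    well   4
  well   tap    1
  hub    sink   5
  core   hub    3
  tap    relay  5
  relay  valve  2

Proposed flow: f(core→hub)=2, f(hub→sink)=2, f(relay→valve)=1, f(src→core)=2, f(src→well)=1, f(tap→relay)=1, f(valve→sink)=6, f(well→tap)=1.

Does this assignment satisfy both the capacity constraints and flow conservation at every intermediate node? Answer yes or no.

No

Capacity violated on valve→sink: flow 6 > capacity 3.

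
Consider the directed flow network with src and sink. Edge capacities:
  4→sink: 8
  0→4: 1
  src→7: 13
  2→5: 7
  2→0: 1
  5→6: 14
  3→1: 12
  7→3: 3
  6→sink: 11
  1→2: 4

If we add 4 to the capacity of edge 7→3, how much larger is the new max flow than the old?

1

Original max flow = 3.
After raising cap(7→3), augmenting paths through that edge carry 1 more unit.
New max flow = 4. Increase = 1.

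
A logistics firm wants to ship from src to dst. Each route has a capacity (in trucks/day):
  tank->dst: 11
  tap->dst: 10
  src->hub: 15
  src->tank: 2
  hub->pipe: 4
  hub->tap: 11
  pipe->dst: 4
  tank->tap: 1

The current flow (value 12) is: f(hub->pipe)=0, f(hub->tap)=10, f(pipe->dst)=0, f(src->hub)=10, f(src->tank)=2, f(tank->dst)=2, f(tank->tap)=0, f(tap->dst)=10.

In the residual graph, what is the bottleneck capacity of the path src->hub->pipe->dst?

4

Residual capacities along the path: src->hub: 5, hub->pipe: 4, pipe->dst: 4.
Minimum is 4.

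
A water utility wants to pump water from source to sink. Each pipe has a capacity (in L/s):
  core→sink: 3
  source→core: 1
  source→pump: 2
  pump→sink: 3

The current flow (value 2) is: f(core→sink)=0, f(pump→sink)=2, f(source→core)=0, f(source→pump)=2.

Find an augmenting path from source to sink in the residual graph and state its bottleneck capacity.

source→core→sink, bottleneck 1

Residual along source→core→sink: source→core: 1, core→sink: 3.
Bottleneck = min = 1.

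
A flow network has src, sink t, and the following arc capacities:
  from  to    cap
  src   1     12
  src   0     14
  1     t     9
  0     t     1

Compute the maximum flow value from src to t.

10

Augment src->1->t: bottleneck 9. Total 9.
Augment src->0->t: bottleneck 1. Total 10.
No augmenting path remains in the residual graph.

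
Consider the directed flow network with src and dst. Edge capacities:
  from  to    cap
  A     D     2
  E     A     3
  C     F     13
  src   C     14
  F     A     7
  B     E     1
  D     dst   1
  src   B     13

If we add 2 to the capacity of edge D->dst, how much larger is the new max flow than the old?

1

Original max flow = 1.
After raising cap(D->dst), augmenting paths through that edge carry 1 more unit.
New max flow = 2. Increase = 1.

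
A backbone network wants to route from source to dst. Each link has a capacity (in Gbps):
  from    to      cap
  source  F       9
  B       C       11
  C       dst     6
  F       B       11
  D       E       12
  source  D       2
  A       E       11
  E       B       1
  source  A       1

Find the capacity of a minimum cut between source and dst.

6

Max flow = 6 (via 1 augmenting path).
In the residual at optimum, the set reachable from source is {A, B, C, D, E, F, source}.
Cut edges: C->dst (cap 6). Sum = 6.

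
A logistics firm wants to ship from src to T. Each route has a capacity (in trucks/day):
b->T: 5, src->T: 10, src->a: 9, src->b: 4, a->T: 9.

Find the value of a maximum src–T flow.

Augment src->T: bottleneck 10. Total 10.
Augment src->a->T: bottleneck 9. Total 19.
Augment src->b->T: bottleneck 4. Total 23.
No augmenting path remains in the residual graph.

23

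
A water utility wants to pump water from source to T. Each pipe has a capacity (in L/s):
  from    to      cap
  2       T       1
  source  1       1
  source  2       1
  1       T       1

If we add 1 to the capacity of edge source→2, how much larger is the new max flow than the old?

0

Original max flow = 2.
Even with extra capacity on source→2, another cut of capacity 2 remains binding.
New max flow = 2. Increase = 0.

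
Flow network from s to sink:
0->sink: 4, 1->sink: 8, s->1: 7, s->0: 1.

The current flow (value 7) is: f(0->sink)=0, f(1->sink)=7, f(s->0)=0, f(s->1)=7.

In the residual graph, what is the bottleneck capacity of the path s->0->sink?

1

Residual capacities along the path: s->0: 1, 0->sink: 4.
Minimum is 1.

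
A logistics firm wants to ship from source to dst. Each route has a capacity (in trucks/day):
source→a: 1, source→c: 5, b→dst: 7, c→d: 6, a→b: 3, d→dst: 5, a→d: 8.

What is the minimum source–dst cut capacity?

6

Max flow = 6 (via 2 augmenting paths).
In the residual at optimum, the set reachable from source is {source}.
Cut edges: source→a (cap 1), source→c (cap 5). Sum = 6.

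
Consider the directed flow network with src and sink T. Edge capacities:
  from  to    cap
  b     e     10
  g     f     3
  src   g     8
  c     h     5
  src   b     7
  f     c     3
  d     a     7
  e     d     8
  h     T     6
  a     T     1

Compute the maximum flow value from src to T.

Augment src->g->f->c->h->T: bottleneck 3. Total 3.
Augment src->b->e->d->a->T: bottleneck 1. Total 4.
No augmenting path remains in the residual graph.

4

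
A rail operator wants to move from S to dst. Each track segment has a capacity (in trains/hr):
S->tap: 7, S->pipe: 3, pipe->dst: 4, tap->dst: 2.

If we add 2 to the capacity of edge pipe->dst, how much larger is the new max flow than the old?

Original max flow = 5.
Edge pipe->dst does not cross the min cut (source side {S, tap}), so extra capacity there cannot help.
New max flow = 5. Increase = 0.

0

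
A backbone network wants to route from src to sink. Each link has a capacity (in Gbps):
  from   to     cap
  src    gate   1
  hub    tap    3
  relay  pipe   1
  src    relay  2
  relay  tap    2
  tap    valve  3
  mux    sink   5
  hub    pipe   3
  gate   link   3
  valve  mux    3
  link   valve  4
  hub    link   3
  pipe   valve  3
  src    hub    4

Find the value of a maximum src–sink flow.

Augment src->relay->tap->valve->mux->sink: bottleneck 2. Total 2.
Augment src->gate->link->valve->mux->sink: bottleneck 1. Total 3.
No augmenting path remains in the residual graph.

3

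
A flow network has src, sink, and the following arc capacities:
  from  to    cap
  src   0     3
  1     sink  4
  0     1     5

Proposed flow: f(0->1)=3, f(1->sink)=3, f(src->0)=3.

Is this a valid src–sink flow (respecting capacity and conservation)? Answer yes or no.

Yes

Every edge has 0 ≤ f(e) ≤ cap(e).
At each intermediate node, inflow equals outflow.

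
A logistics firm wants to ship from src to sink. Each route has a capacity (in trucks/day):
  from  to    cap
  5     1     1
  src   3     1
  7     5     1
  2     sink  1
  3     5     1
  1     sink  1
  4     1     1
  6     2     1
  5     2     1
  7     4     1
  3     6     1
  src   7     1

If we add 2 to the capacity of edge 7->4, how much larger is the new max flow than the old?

Original max flow = 2.
Edge 7->4 does not cross the min cut (source side {src}), so extra capacity there cannot help.
New max flow = 2. Increase = 0.

0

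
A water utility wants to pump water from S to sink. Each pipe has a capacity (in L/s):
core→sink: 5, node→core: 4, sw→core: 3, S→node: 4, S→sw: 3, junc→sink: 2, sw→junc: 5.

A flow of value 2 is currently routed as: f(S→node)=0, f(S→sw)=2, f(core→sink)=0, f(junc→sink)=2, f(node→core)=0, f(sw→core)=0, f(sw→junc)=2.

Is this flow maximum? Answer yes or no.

Residual path S→sw→core→sink has bottleneck 1 > 0.
Pushing 1 along it raises the flow to 3, so the given flow is not maximum.

No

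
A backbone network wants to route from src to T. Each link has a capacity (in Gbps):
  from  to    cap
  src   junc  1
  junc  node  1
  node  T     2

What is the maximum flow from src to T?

Augment src→junc→node→T: bottleneck 1. Total 1.
No augmenting path remains in the residual graph.

1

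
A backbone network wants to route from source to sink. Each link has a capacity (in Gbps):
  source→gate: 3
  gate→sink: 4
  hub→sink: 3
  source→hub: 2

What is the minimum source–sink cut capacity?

5

Max flow = 5 (via 2 augmenting paths).
In the residual at optimum, the set reachable from source is {source}.
Cut edges: source→gate (cap 3), source→hub (cap 2). Sum = 5.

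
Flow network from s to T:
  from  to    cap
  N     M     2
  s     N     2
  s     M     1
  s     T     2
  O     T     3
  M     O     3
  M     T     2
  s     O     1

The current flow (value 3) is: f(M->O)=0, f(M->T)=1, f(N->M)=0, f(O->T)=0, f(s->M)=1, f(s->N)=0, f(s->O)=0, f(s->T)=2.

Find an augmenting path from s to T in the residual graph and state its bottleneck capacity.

s->O->T, bottleneck 1

Residual along s->O->T: s->O: 1, O->T: 3.
Bottleneck = min = 1.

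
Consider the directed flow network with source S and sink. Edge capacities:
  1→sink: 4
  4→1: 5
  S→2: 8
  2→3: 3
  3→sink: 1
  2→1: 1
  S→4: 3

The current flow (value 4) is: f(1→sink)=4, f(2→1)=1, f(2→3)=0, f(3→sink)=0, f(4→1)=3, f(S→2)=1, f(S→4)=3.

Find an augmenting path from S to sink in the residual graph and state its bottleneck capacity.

S→2→3→sink, bottleneck 1

Residual along S→2→3→sink: S→2: 7, 2→3: 3, 3→sink: 1.
Bottleneck = min = 1.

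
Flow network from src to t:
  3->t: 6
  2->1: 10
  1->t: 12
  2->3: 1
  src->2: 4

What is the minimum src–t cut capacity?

4

Max flow = 4 (via 1 augmenting path).
In the residual at optimum, the set reachable from src is {src}.
Cut edges: src->2 (cap 4). Sum = 4.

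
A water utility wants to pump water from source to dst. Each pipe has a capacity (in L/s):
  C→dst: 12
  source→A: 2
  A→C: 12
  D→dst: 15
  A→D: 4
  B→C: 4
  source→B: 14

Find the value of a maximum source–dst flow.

Augment source→A→D→dst: bottleneck 2. Total 2.
Augment source→B→C→dst: bottleneck 4. Total 6.
No augmenting path remains in the residual graph.

6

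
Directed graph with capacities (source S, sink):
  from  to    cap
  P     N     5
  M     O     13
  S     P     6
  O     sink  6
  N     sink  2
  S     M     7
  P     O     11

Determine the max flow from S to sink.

8

Augment S->M->O->sink: bottleneck 6. Total 6.
Augment S->P->N->sink: bottleneck 2. Total 8.
No augmenting path remains in the residual graph.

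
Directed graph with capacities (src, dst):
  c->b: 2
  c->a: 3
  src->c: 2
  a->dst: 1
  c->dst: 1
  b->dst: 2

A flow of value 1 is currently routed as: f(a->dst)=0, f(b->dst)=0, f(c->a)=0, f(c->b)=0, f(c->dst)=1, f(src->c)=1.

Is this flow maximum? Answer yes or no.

No

Residual path src->c->a->dst has bottleneck 1 > 0.
Pushing 1 along it raises the flow to 2, so the given flow is not maximum.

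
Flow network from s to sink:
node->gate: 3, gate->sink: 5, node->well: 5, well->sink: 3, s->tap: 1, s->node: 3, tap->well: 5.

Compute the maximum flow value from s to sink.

4

Augment s->tap->well->sink: bottleneck 1. Total 1.
Augment s->node->well->sink: bottleneck 2. Total 3.
Augment s->node->gate->sink: bottleneck 1. Total 4.
No augmenting path remains in the residual graph.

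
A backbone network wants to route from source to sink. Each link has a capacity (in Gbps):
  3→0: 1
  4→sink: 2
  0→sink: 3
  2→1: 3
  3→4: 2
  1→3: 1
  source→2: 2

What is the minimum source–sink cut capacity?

1

Max flow = 1 (via 1 augmenting path).
In the residual at optimum, the set reachable from source is {1, 2, source}.
Cut edges: 1→3 (cap 1). Sum = 1.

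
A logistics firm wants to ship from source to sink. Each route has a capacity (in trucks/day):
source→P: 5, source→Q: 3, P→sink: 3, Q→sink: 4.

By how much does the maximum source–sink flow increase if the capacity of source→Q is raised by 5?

Original max flow = 6.
After raising cap(source→Q), augmenting paths through that edge carry 1 more unit.
New max flow = 7. Increase = 1.

1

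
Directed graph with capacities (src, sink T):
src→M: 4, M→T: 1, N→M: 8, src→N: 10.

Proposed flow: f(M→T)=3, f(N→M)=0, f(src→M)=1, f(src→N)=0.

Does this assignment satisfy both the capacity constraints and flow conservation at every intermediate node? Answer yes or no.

Capacity violated on M→T: flow 3 > capacity 1.

No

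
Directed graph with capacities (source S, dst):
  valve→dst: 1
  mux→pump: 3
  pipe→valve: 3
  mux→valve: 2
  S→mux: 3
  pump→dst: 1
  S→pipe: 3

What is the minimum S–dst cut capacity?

2

Max flow = 2 (via 2 augmenting paths).
In the residual at optimum, the set reachable from S is {S, mux, pipe, pump, valve}.
Cut edges: valve→dst (cap 1), pump→dst (cap 1). Sum = 2.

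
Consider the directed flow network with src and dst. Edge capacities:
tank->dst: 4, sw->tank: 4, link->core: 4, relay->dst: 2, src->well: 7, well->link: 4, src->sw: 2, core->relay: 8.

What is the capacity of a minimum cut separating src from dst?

Max flow = 4 (via 2 augmenting paths).
In the residual at optimum, the set reachable from src is {core, link, relay, src, well}.
Cut edges: src->sw (cap 2), relay->dst (cap 2). Sum = 4.

4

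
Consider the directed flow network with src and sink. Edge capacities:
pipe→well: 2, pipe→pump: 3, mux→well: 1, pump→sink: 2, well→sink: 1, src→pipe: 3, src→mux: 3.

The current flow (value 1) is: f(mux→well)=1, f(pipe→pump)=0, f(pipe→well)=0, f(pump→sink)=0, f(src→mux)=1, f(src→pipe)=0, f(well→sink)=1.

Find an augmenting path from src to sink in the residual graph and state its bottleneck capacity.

src→pipe→pump→sink, bottleneck 2

Residual along src→pipe→pump→sink: src→pipe: 3, pipe→pump: 3, pump→sink: 2.
Bottleneck = min = 2.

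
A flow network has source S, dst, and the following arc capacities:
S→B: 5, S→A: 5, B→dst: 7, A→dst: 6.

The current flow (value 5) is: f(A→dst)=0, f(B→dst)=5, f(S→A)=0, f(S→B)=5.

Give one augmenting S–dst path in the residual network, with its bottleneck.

S→A→dst, bottleneck 5

Residual along S→A→dst: S→A: 5, A→dst: 6.
Bottleneck = min = 5.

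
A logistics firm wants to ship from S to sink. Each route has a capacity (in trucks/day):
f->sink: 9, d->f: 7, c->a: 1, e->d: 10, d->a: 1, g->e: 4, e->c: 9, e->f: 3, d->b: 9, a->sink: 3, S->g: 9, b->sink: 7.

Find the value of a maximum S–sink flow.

Augment S->g->e->f->sink: bottleneck 3. Total 3.
Augment S->g->e->d->f->sink: bottleneck 1. Total 4.
No augmenting path remains in the residual graph.

4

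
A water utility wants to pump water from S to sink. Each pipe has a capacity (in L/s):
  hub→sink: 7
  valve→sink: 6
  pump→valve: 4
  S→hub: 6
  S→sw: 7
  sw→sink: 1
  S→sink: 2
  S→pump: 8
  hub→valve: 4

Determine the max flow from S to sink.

13

Augment S→sink: bottleneck 2. Total 2.
Augment S→sw→sink: bottleneck 1. Total 3.
Augment S→hub→sink: bottleneck 6. Total 9.
Augment S→pump→valve→sink: bottleneck 4. Total 13.
No augmenting path remains in the residual graph.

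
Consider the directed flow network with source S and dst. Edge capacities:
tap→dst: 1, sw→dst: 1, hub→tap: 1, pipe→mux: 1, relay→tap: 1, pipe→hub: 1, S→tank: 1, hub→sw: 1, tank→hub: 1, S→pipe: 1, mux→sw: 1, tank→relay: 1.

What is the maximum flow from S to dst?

Augment S→tank→relay→tap→dst: bottleneck 1. Total 1.
Augment S→pipe→hub→sw→dst: bottleneck 1. Total 2.
No augmenting path remains in the residual graph.

2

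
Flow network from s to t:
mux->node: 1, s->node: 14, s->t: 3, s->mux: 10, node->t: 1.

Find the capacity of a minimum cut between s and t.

Max flow = 4 (via 2 augmenting paths).
In the residual at optimum, the set reachable from s is {mux, node, s}.
Cut edges: s->t (cap 3), node->t (cap 1). Sum = 4.

4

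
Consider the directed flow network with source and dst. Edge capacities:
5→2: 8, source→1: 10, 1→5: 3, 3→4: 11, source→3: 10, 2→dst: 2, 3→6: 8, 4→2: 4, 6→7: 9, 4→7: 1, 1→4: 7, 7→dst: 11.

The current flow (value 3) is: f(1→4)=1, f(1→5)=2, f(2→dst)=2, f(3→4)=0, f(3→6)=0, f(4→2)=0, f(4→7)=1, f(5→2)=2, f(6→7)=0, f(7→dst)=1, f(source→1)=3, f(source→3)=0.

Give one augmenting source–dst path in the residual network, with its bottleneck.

Residual along source→3→6→7→dst: source→3: 10, 3→6: 8, 6→7: 9, 7→dst: 10.
Bottleneck = min = 8.

source→3→6→7→dst, bottleneck 8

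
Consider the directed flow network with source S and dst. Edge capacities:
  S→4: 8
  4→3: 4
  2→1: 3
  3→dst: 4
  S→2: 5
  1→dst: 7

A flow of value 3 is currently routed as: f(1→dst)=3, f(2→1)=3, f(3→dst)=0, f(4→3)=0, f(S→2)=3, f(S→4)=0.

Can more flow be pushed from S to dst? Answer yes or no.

Yes

Residual path S→4→3→dst has bottleneck 4 > 0.
Pushing 4 along it raises the flow to 7, so the given flow is not maximum.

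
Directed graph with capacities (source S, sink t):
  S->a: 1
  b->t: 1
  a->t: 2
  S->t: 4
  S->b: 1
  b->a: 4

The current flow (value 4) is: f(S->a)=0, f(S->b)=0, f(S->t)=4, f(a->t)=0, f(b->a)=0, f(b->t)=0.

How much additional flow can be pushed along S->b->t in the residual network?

Residual capacities along the path: S->b: 1, b->t: 1.
Minimum is 1.

1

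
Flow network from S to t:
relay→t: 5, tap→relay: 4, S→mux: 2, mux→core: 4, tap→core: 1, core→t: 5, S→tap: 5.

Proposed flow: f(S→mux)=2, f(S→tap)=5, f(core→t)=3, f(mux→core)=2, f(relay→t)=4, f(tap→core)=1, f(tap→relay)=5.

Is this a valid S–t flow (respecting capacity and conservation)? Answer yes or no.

No

Capacity violated on tap→relay: flow 5 > capacity 4.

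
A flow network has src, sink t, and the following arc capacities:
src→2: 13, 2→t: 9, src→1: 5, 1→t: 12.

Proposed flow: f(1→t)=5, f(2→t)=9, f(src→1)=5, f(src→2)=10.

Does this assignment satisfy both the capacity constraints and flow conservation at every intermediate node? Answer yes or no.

No

Conservation fails at 2: inflow 10 ≠ outflow 9.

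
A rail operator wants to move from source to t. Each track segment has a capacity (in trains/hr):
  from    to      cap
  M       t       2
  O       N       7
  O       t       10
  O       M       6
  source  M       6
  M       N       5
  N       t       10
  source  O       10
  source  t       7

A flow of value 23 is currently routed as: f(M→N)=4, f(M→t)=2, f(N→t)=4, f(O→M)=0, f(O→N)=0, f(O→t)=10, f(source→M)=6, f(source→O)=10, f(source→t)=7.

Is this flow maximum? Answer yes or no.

Residual reachable from source: {source}; t is not reachable.
Saturated cut: source→O, source→M, source→t with total capacity 23 = current flow value. Flow is maximum.

Yes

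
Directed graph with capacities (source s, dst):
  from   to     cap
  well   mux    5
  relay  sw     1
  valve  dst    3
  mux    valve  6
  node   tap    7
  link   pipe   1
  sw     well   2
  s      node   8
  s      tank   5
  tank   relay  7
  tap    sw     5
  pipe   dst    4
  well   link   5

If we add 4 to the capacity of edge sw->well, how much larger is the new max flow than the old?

2

Original max flow = 2.
After raising cap(sw->well), augmenting paths through that edge carry 2 more units.
New max flow = 4. Increase = 2.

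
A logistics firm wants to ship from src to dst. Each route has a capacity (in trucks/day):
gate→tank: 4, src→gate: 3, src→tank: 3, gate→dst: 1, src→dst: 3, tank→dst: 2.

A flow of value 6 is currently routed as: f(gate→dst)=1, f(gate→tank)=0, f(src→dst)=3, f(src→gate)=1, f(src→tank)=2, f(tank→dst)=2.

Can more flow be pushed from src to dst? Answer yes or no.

No

Residual reachable from src: {gate, src, tank}; dst is not reachable.
Saturated cut: src→dst, gate→dst, tank→dst with total capacity 6 = current flow value. Flow is maximum.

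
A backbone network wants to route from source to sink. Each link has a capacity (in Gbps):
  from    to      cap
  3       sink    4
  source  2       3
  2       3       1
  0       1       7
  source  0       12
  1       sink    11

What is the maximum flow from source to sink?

8

Augment source→2→3→sink: bottleneck 1. Total 1.
Augment source→0→1→sink: bottleneck 7. Total 8.
No augmenting path remains in the residual graph.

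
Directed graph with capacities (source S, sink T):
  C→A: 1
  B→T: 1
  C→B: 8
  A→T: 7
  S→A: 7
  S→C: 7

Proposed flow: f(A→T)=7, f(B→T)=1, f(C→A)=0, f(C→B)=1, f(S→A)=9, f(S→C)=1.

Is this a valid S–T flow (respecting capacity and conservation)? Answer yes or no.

Capacity violated on S→A: flow 9 > capacity 7.

No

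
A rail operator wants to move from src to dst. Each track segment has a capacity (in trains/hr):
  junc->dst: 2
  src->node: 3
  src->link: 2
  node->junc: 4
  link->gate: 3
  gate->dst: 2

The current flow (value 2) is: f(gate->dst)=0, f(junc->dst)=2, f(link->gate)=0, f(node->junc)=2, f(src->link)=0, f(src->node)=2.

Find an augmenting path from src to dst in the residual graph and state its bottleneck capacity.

src->link->gate->dst, bottleneck 2

Residual along src->link->gate->dst: src->link: 2, link->gate: 3, gate->dst: 2.
Bottleneck = min = 2.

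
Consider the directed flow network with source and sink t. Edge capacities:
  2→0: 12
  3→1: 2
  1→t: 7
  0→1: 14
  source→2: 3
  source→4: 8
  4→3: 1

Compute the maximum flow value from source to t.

4

Augment source→4→3→1→t: bottleneck 1. Total 1.
Augment source→2→0→1→t: bottleneck 3. Total 4.
No augmenting path remains in the residual graph.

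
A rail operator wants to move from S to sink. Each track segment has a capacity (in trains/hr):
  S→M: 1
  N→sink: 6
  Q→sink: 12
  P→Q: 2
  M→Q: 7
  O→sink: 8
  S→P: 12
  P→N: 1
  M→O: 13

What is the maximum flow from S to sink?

Augment S→M→O→sink: bottleneck 1. Total 1.
Augment S→P→N→sink: bottleneck 1. Total 2.
Augment S→P→Q→sink: bottleneck 2. Total 4.
No augmenting path remains in the residual graph.

4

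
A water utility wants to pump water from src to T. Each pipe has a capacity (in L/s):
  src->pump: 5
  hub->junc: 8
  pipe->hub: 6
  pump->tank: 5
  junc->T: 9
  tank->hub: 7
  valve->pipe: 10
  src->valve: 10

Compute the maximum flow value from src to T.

8

Augment src->pump->tank->hub->junc->T: bottleneck 5. Total 5.
Augment src->valve->pipe->hub->junc->T: bottleneck 3. Total 8.
No augmenting path remains in the residual graph.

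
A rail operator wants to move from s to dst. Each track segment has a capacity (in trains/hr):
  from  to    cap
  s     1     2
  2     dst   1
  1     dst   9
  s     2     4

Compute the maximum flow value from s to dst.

Augment s->1->dst: bottleneck 2. Total 2.
Augment s->2->dst: bottleneck 1. Total 3.
No augmenting path remains in the residual graph.

3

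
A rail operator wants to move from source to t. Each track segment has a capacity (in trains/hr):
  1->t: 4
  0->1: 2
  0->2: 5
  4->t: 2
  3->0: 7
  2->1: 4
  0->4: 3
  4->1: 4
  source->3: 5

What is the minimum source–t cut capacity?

Max flow = 5 (via 3 augmenting paths).
In the residual at optimum, the set reachable from source is {source}.
Cut edges: source->3 (cap 5). Sum = 5.

5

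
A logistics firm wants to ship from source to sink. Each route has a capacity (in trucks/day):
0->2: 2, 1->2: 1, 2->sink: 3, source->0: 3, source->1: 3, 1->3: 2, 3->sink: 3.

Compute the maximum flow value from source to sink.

Augment source->0->2->sink: bottleneck 2. Total 2.
Augment source->1->2->sink: bottleneck 1. Total 3.
Augment source->1->3->sink: bottleneck 2. Total 5.
No augmenting path remains in the residual graph.

5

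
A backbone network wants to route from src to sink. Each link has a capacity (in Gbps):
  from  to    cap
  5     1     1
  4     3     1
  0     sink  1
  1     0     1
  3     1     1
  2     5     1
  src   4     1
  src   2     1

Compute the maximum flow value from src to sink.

1

Augment src→2→5→1→0→sink: bottleneck 1. Total 1.
No augmenting path remains in the residual graph.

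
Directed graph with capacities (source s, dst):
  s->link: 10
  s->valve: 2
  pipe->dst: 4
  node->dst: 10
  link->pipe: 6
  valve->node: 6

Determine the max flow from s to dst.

Augment s->link->pipe->dst: bottleneck 4. Total 4.
Augment s->valve->node->dst: bottleneck 2. Total 6.
No augmenting path remains in the residual graph.

6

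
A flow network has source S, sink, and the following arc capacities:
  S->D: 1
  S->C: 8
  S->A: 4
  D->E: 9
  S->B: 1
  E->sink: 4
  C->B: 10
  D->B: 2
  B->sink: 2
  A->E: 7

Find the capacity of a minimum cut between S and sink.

Max flow = 6 (via 4 augmenting paths).
In the residual at optimum, the set reachable from S is {A, B, C, D, E, S}.
Cut edges: E->sink (cap 4), B->sink (cap 2). Sum = 6.

6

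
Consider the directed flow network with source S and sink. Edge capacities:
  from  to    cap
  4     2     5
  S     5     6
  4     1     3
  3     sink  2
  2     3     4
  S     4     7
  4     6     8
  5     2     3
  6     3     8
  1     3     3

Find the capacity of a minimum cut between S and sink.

2

Max flow = 2 (via 1 augmenting path).
In the residual at optimum, the set reachable from S is {1, 2, 3, 4, 5, 6, S}.
Cut edges: 3→sink (cap 2). Sum = 2.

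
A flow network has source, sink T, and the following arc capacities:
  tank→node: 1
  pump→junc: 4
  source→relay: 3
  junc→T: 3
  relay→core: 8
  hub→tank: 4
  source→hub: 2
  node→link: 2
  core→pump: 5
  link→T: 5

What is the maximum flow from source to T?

4

Augment source→hub→tank→node→link→T: bottleneck 1. Total 1.
Augment source→relay→core→pump→junc→T: bottleneck 3. Total 4.
No augmenting path remains in the residual graph.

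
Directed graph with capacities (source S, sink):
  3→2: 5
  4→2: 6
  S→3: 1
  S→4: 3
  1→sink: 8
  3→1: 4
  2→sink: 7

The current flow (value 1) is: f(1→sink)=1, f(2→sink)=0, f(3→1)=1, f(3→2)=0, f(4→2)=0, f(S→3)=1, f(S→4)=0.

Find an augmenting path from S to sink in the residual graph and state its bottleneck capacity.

S→4→2→sink, bottleneck 3

Residual along S→4→2→sink: S→4: 3, 4→2: 6, 2→sink: 7.
Bottleneck = min = 3.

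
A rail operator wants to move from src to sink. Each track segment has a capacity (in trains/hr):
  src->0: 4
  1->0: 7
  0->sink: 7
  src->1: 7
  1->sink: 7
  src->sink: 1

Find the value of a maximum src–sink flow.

12

Augment src->sink: bottleneck 1. Total 1.
Augment src->1->sink: bottleneck 7. Total 8.
Augment src->0->sink: bottleneck 4. Total 12.
No augmenting path remains in the residual graph.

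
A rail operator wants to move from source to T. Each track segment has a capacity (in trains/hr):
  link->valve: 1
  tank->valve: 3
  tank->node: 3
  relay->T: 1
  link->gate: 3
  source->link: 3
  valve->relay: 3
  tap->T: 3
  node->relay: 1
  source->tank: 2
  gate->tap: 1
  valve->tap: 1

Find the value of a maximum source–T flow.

Augment source->tank->node->relay->T: bottleneck 1. Total 1.
Augment source->tank->valve->tap->T: bottleneck 1. Total 2.
Augment source->link->gate->tap->T: bottleneck 1. Total 3.
No augmenting path remains in the residual graph.

3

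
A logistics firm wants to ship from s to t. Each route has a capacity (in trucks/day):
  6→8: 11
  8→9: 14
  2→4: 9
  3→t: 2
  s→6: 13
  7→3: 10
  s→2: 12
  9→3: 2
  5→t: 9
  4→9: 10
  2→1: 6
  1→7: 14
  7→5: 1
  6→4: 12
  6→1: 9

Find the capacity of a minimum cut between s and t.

Max flow = 3 (via 2 augmenting paths).
In the residual at optimum, the set reachable from s is {1, 2, 3, 4, 6, 7, 8, 9, s}.
Cut edges: 7→5 (cap 1), 3→t (cap 2). Sum = 3.

3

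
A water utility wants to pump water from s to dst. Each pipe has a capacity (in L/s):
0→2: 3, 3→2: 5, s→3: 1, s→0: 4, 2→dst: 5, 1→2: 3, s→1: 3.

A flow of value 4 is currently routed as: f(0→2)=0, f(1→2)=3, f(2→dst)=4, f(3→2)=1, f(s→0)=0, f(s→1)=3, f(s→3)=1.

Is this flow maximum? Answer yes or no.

No

Residual path s→0→2→dst has bottleneck 1 > 0.
Pushing 1 along it raises the flow to 5, so the given flow is not maximum.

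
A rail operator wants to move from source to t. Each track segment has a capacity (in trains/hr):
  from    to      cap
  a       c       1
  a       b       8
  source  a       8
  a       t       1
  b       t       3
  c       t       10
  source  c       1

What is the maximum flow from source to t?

6

Augment source→a→t: bottleneck 1. Total 1.
Augment source→c→t: bottleneck 1. Total 2.
Augment source→a→b→t: bottleneck 3. Total 5.
Augment source→a→c→t: bottleneck 1. Total 6.
No augmenting path remains in the residual graph.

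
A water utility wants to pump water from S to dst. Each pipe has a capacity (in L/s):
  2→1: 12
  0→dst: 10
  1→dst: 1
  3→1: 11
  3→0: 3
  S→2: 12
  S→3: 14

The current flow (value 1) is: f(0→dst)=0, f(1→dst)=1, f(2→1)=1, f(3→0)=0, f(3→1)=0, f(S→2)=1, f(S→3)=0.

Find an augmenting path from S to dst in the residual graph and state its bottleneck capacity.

S→3→0→dst, bottleneck 3

Residual along S→3→0→dst: S→3: 14, 3→0: 3, 0→dst: 10.
Bottleneck = min = 3.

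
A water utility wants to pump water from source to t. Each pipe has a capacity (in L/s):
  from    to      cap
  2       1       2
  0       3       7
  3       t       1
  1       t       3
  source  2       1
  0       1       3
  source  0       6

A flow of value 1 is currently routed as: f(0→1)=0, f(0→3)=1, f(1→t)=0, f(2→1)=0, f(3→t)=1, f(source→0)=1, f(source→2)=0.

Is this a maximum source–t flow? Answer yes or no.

No

Residual path source→0→1→t has bottleneck 3 > 0.
Pushing 3 along it raises the flow to 4, so the given flow is not maximum.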